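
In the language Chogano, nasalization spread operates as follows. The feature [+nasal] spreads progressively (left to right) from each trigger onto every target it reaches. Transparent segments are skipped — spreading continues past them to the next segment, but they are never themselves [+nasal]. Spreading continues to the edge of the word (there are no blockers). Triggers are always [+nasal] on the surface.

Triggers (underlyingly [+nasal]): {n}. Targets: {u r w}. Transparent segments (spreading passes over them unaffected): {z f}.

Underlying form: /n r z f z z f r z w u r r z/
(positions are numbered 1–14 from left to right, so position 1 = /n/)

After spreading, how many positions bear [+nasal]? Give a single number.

From /n/ at 1 rightward: 2 /r/ → [+nasal]; 3 /z/ transparent; 4 /f/ transparent; 5 /z/ transparent; 6 /z/ transparent; 7 /f/ transparent; 8 /r/ → [+nasal]; 9 /z/ transparent; 10 /w/ → [+nasal]; 11 /u/ → [+nasal]; 12 /r/ → [+nasal]; 13 /r/ → [+nasal]; 14 /z/ transparent; word edge.
[+nasal] positions on the surface: 1 2 8 10 11 12 13.

7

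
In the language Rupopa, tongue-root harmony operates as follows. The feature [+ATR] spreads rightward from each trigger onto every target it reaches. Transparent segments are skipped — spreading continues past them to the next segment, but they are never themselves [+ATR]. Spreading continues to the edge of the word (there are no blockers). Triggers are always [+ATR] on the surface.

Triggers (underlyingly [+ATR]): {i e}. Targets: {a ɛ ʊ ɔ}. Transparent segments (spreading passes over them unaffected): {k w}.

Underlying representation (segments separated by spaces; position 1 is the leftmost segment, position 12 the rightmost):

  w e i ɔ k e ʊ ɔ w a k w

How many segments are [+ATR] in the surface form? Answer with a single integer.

From /e/ at 2 rightward: 3 /i/ is itself a trigger — this domain ends here.
From /i/ at 3 rightward: 4 /ɔ/ → [+ATR]; 5 /k/ transparent; 6 /e/ is itself a trigger — this domain ends here.
From /e/ at 6 rightward: 7 /ʊ/ → [+ATR]; 8 /ɔ/ → [+ATR]; 9 /w/ transparent; 10 /a/ → [+ATR]; 11 /k/ transparent; 12 /w/ transparent; word edge.
[+ATR] positions on the surface: 2 3 4 6 7 8 10.

7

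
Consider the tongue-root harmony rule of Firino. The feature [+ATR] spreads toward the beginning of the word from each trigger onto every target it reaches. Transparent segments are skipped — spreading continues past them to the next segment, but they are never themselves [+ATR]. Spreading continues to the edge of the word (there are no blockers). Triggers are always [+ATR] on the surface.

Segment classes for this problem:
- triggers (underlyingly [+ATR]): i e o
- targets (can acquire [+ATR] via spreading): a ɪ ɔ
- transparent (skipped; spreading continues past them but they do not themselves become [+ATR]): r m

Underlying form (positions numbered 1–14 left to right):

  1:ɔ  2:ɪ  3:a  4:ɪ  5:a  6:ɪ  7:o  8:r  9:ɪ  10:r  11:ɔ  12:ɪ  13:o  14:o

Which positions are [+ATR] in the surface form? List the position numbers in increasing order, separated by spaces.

From /o/ at 7 leftward: 6 /ɪ/ → [+ATR]; 5 /a/ → [+ATR]; 4 /ɪ/ → [+ATR]; 3 /a/ → [+ATR]; 2 /ɪ/ → [+ATR]; 1 /ɔ/ → [+ATR]; word edge.
From /o/ at 13 leftward: 12 /ɪ/ → [+ATR]; 11 /ɔ/ → [+ATR]; 10 /r/ transparent; 9 /ɪ/ → [+ATR]; 8 /r/ transparent; 7 /o/ is itself a trigger — this domain ends here.
From /o/ at 14 leftward: 13 /o/ is itself a trigger — this domain ends here.

1 2 3 4 5 6 7 9 11 12 13 14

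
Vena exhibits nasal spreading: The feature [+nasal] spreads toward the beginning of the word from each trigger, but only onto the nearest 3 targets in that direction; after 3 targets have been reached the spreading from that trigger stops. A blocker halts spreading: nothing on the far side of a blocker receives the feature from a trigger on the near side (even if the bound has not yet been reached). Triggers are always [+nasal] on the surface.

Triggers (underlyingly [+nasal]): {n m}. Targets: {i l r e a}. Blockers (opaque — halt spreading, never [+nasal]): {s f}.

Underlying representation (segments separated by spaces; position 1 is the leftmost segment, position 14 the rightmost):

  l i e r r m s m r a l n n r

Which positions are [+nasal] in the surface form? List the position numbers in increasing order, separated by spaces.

3 4 5 6 8 9 10 11 12 13

From /m/ at 6 leftward: 5 /r/ → [+nasal]; 4 /r/ → [+nasal]; 3 /e/ → [+nasal]; bound reached.
From /m/ at 8 leftward: 7 /s/ blocks.
From /n/ at 12 leftward: 11 /l/ → [+nasal]; 10 /a/ → [+nasal]; 9 /r/ → [+nasal]; bound reached.
From /n/ at 13 leftward: 12 /n/ is itself a trigger — this domain ends here.
Targets with no active source: positions 1 2 14 stay [-nasal].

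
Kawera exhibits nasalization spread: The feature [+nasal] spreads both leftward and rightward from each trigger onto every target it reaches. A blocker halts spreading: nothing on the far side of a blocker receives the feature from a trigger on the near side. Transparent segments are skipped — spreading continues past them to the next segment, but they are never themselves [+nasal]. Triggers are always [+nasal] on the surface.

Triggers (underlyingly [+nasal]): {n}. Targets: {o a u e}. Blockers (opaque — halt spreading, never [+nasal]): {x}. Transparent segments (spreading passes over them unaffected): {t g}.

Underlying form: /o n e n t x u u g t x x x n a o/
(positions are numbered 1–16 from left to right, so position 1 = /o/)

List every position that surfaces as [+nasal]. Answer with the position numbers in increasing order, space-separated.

From /n/ at 2 rightward: 3 /e/ → [+nasal]; 4 /n/ is itself a trigger — this domain ends here.
From /n/ at 2 leftward: 1 /o/ → [+nasal]; word edge.
From /n/ at 4 rightward: 5 /t/ transparent; 6 /x/ blocks.
From /n/ at 4 leftward: 3 /e/ → [+nasal]; 2 /n/ is itself a trigger — this domain ends here.
From /n/ at 14 rightward: 15 /a/ → [+nasal]; 16 /o/ → [+nasal]; word edge.
From /n/ at 14 leftward: 13 /x/ blocks.
Targets with no active source: positions 7 8 stay [-nasal].

1 2 3 4 14 15 16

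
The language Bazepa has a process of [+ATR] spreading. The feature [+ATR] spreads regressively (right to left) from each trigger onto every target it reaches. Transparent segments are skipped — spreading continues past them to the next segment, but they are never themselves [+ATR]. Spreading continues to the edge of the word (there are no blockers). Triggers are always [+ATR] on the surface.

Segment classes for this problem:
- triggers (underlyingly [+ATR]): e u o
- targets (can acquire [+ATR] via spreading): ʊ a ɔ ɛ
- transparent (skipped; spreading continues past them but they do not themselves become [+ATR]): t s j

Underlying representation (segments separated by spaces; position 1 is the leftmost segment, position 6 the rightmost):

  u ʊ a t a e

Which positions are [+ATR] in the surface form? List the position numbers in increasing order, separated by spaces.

From /u/ at 1 leftward: word edge.
From /e/ at 6 leftward: 5 /a/ → [+ATR]; 4 /t/ transparent; 3 /a/ → [+ATR]; 2 /ʊ/ → [+ATR]; 1 /u/ is itself a trigger — this domain ends here.

1 2 3 5 6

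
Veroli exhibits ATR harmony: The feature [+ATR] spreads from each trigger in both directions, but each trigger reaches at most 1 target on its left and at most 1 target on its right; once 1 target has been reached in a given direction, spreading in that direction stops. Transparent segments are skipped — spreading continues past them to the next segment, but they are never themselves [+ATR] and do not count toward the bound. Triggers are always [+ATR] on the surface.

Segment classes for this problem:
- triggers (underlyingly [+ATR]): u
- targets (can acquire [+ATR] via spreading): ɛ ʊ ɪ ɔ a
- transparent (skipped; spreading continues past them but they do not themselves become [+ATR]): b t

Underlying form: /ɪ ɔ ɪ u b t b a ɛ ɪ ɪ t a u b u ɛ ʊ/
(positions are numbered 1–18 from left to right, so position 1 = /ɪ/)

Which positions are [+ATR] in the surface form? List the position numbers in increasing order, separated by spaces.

3 4 8 13 14 16 17

From /u/ at 4 rightward: 5 /b/ transparent; 6 /t/ transparent; 7 /b/ transparent; 8 /a/ → [+ATR]; bound reached.
From /u/ at 4 leftward: 3 /ɪ/ → [+ATR]; bound reached.
From /u/ at 14 rightward: 15 /b/ transparent; 16 /u/ is itself a trigger — this domain ends here.
From /u/ at 14 leftward: 13 /a/ → [+ATR]; bound reached.
From /u/ at 16 rightward: 17 /ɛ/ → [+ATR]; bound reached.
From /u/ at 16 leftward: 15 /b/ transparent; 14 /u/ is itself a trigger — this domain ends here.
Targets with no active source: positions 1 2 9 10 11 18 stay [-ATR].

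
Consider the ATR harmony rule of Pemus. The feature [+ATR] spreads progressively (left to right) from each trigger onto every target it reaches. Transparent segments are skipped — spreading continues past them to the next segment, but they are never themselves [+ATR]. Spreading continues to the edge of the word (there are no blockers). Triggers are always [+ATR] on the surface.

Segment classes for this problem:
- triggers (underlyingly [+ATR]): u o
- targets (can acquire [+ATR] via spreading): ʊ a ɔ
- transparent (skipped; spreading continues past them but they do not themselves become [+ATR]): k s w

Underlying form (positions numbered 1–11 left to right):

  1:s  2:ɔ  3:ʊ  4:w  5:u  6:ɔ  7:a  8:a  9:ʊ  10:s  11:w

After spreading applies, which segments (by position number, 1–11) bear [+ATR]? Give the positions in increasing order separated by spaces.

From /u/ at 5 rightward: 6 /ɔ/ → [+ATR]; 7 /a/ → [+ATR]; 8 /a/ → [+ATR]; 9 /ʊ/ → [+ATR]; 10 /s/ transparent; 11 /w/ transparent; word edge.
Targets with no active source: positions 2 3 stay [-ATR].

5 6 7 8 9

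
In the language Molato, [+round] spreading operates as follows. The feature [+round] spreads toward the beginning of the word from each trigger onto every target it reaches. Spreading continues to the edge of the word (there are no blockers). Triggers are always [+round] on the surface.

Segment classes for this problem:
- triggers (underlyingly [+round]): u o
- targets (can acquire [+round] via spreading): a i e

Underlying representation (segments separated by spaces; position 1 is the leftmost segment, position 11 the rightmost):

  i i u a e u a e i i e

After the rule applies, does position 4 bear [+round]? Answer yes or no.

From /u/ at 3 leftward: 2 /i/ → [+round]; 1 /i/ → [+round]; word edge.
From /u/ at 6 leftward: 5 /e/ → [+round]; 4 /a/ → [+round]; 3 /u/ is itself a trigger — this domain ends here.
Targets with no active source: positions 7 8 9 10 11 stay [-round].
[+round] positions on the surface: 1 2 3 4 5 6.

yes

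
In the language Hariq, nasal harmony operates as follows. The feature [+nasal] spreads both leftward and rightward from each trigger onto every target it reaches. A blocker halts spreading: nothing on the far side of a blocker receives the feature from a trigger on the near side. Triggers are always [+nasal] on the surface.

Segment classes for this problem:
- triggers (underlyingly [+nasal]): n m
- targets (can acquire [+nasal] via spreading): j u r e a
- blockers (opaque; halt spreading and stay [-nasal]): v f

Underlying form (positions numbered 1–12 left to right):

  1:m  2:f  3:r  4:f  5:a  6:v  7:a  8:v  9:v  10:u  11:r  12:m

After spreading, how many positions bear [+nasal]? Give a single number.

4

From /m/ at 1 rightward: 2 /f/ blocks.
From /m/ at 1 leftward: word edge.
From /m/ at 12 rightward: word edge.
From /m/ at 12 leftward: 11 /r/ → [+nasal]; 10 /u/ → [+nasal]; 9 /v/ blocks.
Targets with no active source: positions 3 5 7 stay [-nasal].
[+nasal] positions on the surface: 1 10 11 12.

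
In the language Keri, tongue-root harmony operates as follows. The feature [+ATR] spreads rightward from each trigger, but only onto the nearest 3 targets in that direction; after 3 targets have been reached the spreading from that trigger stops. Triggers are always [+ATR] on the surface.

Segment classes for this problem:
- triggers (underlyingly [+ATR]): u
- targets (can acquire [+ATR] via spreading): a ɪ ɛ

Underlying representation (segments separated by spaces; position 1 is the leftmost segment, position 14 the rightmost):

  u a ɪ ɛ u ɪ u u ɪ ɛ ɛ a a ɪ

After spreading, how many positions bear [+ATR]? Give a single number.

From /u/ at 1 rightward: 2 /a/ → [+ATR]; 3 /ɪ/ → [+ATR]; 4 /ɛ/ → [+ATR]; bound reached.
From /u/ at 5 rightward: 6 /ɪ/ → [+ATR]; 7 /u/ is itself a trigger — this domain ends here.
From /u/ at 7 rightward: 8 /u/ is itself a trigger — this domain ends here.
From /u/ at 8 rightward: 9 /ɪ/ → [+ATR]; 10 /ɛ/ → [+ATR]; 11 /ɛ/ → [+ATR]; bound reached.
Targets with no active source: positions 12 13 14 stay [-ATR].
[+ATR] positions on the surface: 1 2 3 4 5 6 7 8 9 10 11.

11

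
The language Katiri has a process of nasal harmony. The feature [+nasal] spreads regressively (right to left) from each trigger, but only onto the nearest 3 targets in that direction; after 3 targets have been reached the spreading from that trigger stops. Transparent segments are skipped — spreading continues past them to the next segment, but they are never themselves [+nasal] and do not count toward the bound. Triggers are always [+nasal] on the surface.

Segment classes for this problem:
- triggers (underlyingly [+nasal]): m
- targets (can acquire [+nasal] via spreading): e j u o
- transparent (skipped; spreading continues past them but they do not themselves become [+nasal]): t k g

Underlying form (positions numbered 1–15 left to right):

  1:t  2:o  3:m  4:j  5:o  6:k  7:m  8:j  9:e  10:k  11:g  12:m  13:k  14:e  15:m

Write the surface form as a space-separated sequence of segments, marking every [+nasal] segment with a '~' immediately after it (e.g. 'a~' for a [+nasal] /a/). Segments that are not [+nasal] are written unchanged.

From /m/ at 3 leftward: 2 /o/ → [+nasal]; 1 /t/ transparent; word edge.
From /m/ at 7 leftward: 6 /k/ transparent; 5 /o/ → [+nasal]; 4 /j/ → [+nasal]; 3 /m/ is itself a trigger — this domain ends here.
From /m/ at 12 leftward: 11 /g/ transparent; 10 /k/ transparent; 9 /e/ → [+nasal]; 8 /j/ → [+nasal]; 7 /m/ is itself a trigger — this domain ends here.
From /m/ at 15 leftward: 14 /e/ → [+nasal]; 13 /k/ transparent; 12 /m/ is itself a trigger — this domain ends here.
[+nasal] positions on the surface: 2 3 4 5 7 8 9 12 14 15.

t o~ m~ j~ o~ k m~ j~ e~ k g m~ k e~ m~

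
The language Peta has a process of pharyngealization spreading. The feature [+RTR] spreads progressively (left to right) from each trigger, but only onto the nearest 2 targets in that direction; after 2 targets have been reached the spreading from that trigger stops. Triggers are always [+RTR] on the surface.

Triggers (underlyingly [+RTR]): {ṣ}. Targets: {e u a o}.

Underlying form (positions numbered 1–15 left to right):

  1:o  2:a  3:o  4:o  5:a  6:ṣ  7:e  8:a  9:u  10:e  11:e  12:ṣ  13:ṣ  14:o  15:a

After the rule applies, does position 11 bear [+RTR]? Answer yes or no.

From /ṣ/ at 6 rightward: 7 /e/ → [+RTR]; 8 /a/ → [+RTR]; bound reached.
From /ṣ/ at 12 rightward: 13 /ṣ/ is itself a trigger — this domain ends here.
From /ṣ/ at 13 rightward: 14 /o/ → [+RTR]; 15 /a/ → [+RTR]; bound reached.
Targets with no active source: positions 1 2 3 4 5 9 10 11 stay [-emphatic].
[+RTR] positions on the surface: 6 7 8 12 13 14 15.

no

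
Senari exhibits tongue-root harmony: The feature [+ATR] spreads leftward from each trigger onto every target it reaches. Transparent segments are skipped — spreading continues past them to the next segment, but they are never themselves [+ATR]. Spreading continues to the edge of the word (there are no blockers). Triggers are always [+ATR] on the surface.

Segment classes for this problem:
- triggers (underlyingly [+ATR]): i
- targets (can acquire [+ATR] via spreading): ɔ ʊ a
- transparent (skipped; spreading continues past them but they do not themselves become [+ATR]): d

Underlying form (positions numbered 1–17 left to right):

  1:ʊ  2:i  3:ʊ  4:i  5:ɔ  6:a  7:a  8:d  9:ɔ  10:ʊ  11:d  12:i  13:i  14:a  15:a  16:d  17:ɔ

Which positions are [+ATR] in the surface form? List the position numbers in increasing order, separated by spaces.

From /i/ at 2 leftward: 1 /ʊ/ → [+ATR]; word edge.
From /i/ at 4 leftward: 3 /ʊ/ → [+ATR]; 2 /i/ is itself a trigger — this domain ends here.
From /i/ at 12 leftward: 11 /d/ transparent; 10 /ʊ/ → [+ATR]; 9 /ɔ/ → [+ATR]; 8 /d/ transparent; 7 /a/ → [+ATR]; 6 /a/ → [+ATR]; 5 /ɔ/ → [+ATR]; 4 /i/ is itself a trigger — this domain ends here.
From /i/ at 13 leftward: 12 /i/ is itself a trigger — this domain ends here.
Targets with no active source: positions 14 15 17 stay [-ATR].

1 2 3 4 5 6 7 9 10 12 13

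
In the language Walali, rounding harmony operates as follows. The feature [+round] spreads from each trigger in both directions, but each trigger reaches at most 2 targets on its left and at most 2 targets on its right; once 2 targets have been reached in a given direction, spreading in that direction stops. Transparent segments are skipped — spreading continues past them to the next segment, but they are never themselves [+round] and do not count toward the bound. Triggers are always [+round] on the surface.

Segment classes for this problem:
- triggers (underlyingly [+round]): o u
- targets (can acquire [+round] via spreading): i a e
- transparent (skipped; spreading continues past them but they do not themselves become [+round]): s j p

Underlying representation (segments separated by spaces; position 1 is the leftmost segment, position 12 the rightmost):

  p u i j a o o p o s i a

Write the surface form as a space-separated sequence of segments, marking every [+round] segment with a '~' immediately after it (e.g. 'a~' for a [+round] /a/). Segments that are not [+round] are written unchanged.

From /u/ at 2 rightward: 3 /i/ → [+round]; 4 /j/ transparent; 5 /a/ → [+round]; bound reached.
From /u/ at 2 leftward: 1 /p/ transparent; word edge.
From /o/ at 6 rightward: 7 /o/ is itself a trigger — this domain ends here.
From /o/ at 6 leftward: 5 /a/ → [+round]; 4 /j/ transparent; 3 /i/ → [+round]; bound reached.
From /o/ at 7 rightward: 8 /p/ transparent; 9 /o/ is itself a trigger — this domain ends here.
From /o/ at 7 leftward: 6 /o/ is itself a trigger — this domain ends here.
From /o/ at 9 rightward: 10 /s/ transparent; 11 /i/ → [+round]; 12 /a/ → [+round]; bound reached.
From /o/ at 9 leftward: 8 /p/ transparent; 7 /o/ is itself a trigger — this domain ends here.
[+round] positions on the surface: 2 3 5 6 7 9 11 12.

p u~ i~ j a~ o~ o~ p o~ s i~ a~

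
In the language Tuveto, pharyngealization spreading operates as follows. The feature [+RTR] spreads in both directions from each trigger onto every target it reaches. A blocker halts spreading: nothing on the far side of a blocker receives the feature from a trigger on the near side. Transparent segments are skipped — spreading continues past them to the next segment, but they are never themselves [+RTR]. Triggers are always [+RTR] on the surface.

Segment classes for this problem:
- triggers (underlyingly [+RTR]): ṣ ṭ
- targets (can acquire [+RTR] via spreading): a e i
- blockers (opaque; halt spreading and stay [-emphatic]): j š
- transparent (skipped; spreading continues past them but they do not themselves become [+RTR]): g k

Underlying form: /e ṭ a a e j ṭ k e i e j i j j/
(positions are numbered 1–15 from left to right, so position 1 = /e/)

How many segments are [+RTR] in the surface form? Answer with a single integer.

9

From /ṭ/ at 2 rightward: 3 /a/ → [+RTR]; 4 /a/ → [+RTR]; 5 /e/ → [+RTR]; 6 /j/ blocks.
From /ṭ/ at 2 leftward: 1 /e/ → [+RTR]; word edge.
From /ṭ/ at 7 rightward: 8 /k/ transparent; 9 /e/ → [+RTR]; 10 /i/ → [+RTR]; 11 /e/ → [+RTR]; 12 /j/ blocks.
From /ṭ/ at 7 leftward: 6 /j/ blocks.
Target with no active source: position 13 stays [-emphatic].
[+RTR] positions on the surface: 1 2 3 4 5 7 9 10 11.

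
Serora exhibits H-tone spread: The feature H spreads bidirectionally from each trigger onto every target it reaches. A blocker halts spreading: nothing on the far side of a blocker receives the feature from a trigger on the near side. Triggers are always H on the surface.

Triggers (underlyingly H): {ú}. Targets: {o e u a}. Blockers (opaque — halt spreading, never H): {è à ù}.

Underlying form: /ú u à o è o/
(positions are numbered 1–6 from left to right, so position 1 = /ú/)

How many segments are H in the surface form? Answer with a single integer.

2

From /ú/ at 1 rightward: 2 /u/ → H; 3 /à/ blocks.
From /ú/ at 1 leftward: word edge.
Targets with no active source: positions 4 6 stay [-high tone].
H positions on the surface: 1 2.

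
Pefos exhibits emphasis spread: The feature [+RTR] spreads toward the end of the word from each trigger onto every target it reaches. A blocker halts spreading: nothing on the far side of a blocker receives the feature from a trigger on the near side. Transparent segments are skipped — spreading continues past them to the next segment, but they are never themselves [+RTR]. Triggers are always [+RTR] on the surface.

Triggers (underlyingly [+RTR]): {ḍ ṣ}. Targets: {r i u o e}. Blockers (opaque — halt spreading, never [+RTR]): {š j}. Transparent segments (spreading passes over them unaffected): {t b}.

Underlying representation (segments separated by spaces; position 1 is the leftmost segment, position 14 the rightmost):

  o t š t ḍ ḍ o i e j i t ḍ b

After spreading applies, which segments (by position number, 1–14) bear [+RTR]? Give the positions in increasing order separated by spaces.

5 6 7 8 9 13

From /ḍ/ at 5 rightward: 6 /ḍ/ is itself a trigger — this domain ends here.
From /ḍ/ at 6 rightward: 7 /o/ → [+RTR]; 8 /i/ → [+RTR]; 9 /e/ → [+RTR]; 10 /j/ blocks.
From /ḍ/ at 13 rightward: 14 /b/ transparent; word edge.
Targets with no active source: positions 1 11 stay [-emphatic].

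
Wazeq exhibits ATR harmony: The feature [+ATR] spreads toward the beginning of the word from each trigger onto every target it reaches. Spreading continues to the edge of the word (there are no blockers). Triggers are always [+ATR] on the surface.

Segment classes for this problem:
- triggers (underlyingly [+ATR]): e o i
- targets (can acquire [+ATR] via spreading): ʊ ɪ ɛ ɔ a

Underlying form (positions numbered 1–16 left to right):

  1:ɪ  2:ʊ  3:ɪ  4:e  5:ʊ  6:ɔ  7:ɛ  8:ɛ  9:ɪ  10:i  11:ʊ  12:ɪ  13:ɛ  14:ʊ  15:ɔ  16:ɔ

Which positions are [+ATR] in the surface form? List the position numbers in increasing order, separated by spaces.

1 2 3 4 5 6 7 8 9 10

From /e/ at 4 leftward: 3 /ɪ/ → [+ATR]; 2 /ʊ/ → [+ATR]; 1 /ɪ/ → [+ATR]; word edge.
From /i/ at 10 leftward: 9 /ɪ/ → [+ATR]; 8 /ɛ/ → [+ATR]; 7 /ɛ/ → [+ATR]; 6 /ɔ/ → [+ATR]; 5 /ʊ/ → [+ATR]; 4 /e/ is itself a trigger — this domain ends here.
Targets with no active source: positions 11 12 13 14 15 16 stay [-ATR].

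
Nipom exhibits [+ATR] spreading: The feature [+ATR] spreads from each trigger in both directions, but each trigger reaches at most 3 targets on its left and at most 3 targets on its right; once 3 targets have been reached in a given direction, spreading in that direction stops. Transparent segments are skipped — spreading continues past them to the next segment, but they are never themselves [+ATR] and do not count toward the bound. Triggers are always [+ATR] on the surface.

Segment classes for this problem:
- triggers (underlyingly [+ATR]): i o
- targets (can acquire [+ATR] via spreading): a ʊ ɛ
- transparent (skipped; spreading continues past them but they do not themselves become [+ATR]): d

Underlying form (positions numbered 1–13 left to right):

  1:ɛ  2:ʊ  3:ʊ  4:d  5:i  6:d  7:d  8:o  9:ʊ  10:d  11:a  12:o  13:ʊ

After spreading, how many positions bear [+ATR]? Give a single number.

From /i/ at 5 rightward: 6 /d/ transparent; 7 /d/ transparent; 8 /o/ is itself a trigger — this domain ends here.
From /i/ at 5 leftward: 4 /d/ transparent; 3 /ʊ/ → [+ATR]; 2 /ʊ/ → [+ATR]; 1 /ɛ/ → [+ATR]; bound reached.
From /o/ at 8 rightward: 9 /ʊ/ → [+ATR]; 10 /d/ transparent; 11 /a/ → [+ATR]; 12 /o/ is itself a trigger — this domain ends here.
From /o/ at 8 leftward: 7 /d/ transparent; 6 /d/ transparent; 5 /i/ is itself a trigger — this domain ends here.
From /o/ at 12 rightward: 13 /ʊ/ → [+ATR]; word edge.
From /o/ at 12 leftward: 11 /a/ → [+ATR]; 10 /d/ transparent; 9 /ʊ/ → [+ATR]; 8 /o/ is itself a trigger — this domain ends here.
[+ATR] positions on the surface: 1 2 3 5 8 9 11 12 13.

9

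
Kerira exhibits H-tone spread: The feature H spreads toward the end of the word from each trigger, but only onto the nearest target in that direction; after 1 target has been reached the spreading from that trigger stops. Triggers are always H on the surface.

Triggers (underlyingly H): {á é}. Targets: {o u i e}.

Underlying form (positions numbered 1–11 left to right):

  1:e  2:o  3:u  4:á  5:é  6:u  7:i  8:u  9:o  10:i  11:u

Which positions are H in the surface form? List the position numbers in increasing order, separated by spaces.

From /á/ at 4 rightward: 5 /é/ is itself a trigger — this domain ends here.
From /é/ at 5 rightward: 6 /u/ → H; bound reached.
Targets with no active source: positions 1 2 3 7 8 9 10 11 stay [-high tone].

4 5 6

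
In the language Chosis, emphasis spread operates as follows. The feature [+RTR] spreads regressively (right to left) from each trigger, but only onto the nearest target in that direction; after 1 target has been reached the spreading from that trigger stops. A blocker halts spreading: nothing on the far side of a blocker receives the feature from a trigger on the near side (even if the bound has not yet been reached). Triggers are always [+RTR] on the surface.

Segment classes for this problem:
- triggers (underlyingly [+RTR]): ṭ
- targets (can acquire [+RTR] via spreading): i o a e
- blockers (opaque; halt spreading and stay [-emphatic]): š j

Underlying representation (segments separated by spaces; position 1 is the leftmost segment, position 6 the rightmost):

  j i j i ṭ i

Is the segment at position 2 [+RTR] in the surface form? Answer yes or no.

no

From /ṭ/ at 5 leftward: 4 /i/ → [+RTR]; bound reached.
Targets with no active source: positions 2 6 stay [-emphatic].
[+RTR] positions on the surface: 4 5.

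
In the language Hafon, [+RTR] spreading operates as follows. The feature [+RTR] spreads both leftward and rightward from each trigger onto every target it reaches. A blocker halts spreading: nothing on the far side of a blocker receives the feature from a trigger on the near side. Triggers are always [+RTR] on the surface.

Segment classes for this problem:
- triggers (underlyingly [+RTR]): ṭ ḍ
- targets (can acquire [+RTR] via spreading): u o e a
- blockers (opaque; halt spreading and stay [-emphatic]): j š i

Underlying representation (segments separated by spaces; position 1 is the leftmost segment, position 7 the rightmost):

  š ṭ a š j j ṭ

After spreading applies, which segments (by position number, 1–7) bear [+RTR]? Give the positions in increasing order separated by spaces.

From /ṭ/ at 2 rightward: 3 /a/ → [+RTR]; 4 /š/ blocks.
From /ṭ/ at 2 leftward: 1 /š/ blocks.
From /ṭ/ at 7 rightward: word edge.
From /ṭ/ at 7 leftward: 6 /j/ blocks.

2 3 7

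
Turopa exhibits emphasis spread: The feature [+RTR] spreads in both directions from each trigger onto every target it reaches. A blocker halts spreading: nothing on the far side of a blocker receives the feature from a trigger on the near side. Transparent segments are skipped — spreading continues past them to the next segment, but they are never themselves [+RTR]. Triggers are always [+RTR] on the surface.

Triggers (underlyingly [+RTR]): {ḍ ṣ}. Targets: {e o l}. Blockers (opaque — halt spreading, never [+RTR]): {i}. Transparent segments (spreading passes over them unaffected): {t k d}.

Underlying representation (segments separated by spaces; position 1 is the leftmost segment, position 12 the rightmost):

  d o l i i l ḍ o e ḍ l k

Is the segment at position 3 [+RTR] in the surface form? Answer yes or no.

From /ḍ/ at 7 rightward: 8 /o/ → [+RTR]; 9 /e/ → [+RTR]; 10 /ḍ/ is itself a trigger — this domain ends here.
From /ḍ/ at 7 leftward: 6 /l/ → [+RTR]; 5 /i/ blocks.
From /ḍ/ at 10 rightward: 11 /l/ → [+RTR]; 12 /k/ transparent; word edge.
From /ḍ/ at 10 leftward: 9 /e/ → [+RTR]; 8 /o/ → [+RTR]; 7 /ḍ/ is itself a trigger — this domain ends here.
Targets with no active source: positions 2 3 stay [-emphatic].
[+RTR] positions on the surface: 6 7 8 9 10 11.

no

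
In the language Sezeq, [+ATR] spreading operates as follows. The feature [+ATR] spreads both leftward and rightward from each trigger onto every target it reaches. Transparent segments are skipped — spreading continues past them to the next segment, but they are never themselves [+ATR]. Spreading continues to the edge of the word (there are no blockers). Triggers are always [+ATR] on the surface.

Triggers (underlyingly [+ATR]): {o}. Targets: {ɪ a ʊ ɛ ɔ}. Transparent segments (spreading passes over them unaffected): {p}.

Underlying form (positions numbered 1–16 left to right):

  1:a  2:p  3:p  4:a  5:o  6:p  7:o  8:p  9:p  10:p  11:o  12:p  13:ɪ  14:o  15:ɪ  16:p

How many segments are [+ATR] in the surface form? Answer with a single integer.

8

From /o/ at 5 rightward: 6 /p/ transparent; 7 /o/ is itself a trigger — this domain ends here.
From /o/ at 5 leftward: 4 /a/ → [+ATR]; 3 /p/ transparent; 2 /p/ transparent; 1 /a/ → [+ATR]; word edge.
From /o/ at 7 rightward: 8 /p/ transparent; 9 /p/ transparent; 10 /p/ transparent; 11 /o/ is itself a trigger — this domain ends here.
From /o/ at 7 leftward: 6 /p/ transparent; 5 /o/ is itself a trigger — this domain ends here.
From /o/ at 11 rightward: 12 /p/ transparent; 13 /ɪ/ → [+ATR]; 14 /o/ is itself a trigger — this domain ends here.
From /o/ at 11 leftward: 10 /p/ transparent; 9 /p/ transparent; 8 /p/ transparent; 7 /o/ is itself a trigger — this domain ends here.
From /o/ at 14 rightward: 15 /ɪ/ → [+ATR]; 16 /p/ transparent; word edge.
From /o/ at 14 leftward: 13 /ɪ/ → [+ATR]; 12 /p/ transparent; 11 /o/ is itself a trigger — this domain ends here.
[+ATR] positions on the surface: 1 4 5 7 11 13 14 15.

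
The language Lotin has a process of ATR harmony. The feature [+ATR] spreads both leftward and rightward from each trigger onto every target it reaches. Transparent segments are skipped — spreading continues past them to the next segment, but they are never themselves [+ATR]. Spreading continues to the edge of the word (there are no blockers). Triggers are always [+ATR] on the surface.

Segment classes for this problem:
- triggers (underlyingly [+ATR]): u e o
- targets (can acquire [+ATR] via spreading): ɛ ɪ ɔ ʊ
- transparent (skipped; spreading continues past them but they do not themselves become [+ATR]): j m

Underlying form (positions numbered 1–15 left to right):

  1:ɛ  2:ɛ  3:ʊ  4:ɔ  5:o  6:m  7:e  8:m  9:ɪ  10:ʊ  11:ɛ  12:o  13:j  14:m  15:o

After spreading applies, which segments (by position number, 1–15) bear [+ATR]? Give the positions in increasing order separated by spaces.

1 2 3 4 5 7 9 10 11 12 15

From /o/ at 5 rightward: 6 /m/ transparent; 7 /e/ is itself a trigger — this domain ends here.
From /o/ at 5 leftward: 4 /ɔ/ → [+ATR]; 3 /ʊ/ → [+ATR]; 2 /ɛ/ → [+ATR]; 1 /ɛ/ → [+ATR]; word edge.
From /e/ at 7 rightward: 8 /m/ transparent; 9 /ɪ/ → [+ATR]; 10 /ʊ/ → [+ATR]; 11 /ɛ/ → [+ATR]; 12 /o/ is itself a trigger — this domain ends here.
From /e/ at 7 leftward: 6 /m/ transparent; 5 /o/ is itself a trigger — this domain ends here.
From /o/ at 12 rightward: 13 /j/ transparent; 14 /m/ transparent; 15 /o/ is itself a trigger — this domain ends here.
From /o/ at 12 leftward: 11 /ɛ/ → [+ATR]; 10 /ʊ/ → [+ATR]; 9 /ɪ/ → [+ATR]; 8 /m/ transparent; 7 /e/ is itself a trigger — this domain ends here.
From /o/ at 15 rightward: word edge.
From /o/ at 15 leftward: 14 /m/ transparent; 13 /j/ transparent; 12 /o/ is itself a trigger — this domain ends here.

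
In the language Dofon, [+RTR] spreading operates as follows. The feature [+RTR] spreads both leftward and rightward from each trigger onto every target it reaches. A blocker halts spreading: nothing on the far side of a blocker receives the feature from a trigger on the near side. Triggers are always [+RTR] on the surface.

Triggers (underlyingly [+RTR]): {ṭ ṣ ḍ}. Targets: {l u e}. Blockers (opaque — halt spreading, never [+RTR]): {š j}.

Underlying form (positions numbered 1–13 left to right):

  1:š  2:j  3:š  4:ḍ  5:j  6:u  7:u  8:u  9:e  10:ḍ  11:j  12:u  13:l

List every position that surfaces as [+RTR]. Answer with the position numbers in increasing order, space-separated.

From /ḍ/ at 4 rightward: 5 /j/ blocks.
From /ḍ/ at 4 leftward: 3 /š/ blocks.
From /ḍ/ at 10 rightward: 11 /j/ blocks.
From /ḍ/ at 10 leftward: 9 /e/ → [+RTR]; 8 /u/ → [+RTR]; 7 /u/ → [+RTR]; 6 /u/ → [+RTR]; 5 /j/ blocks.
Targets with no active source: positions 12 13 stay [-emphatic].

4 6 7 8 9 10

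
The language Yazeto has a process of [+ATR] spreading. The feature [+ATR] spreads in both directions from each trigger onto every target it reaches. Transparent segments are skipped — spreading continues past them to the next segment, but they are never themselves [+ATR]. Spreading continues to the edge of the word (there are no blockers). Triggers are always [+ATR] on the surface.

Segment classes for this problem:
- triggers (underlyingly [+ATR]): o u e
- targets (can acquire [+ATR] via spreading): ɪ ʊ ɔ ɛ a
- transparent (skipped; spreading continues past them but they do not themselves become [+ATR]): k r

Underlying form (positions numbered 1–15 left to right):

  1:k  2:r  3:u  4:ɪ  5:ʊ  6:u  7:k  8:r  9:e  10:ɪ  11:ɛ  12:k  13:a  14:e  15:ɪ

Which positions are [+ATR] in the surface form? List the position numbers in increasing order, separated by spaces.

3 4 5 6 9 10 11 13 14 15

From /u/ at 3 rightward: 4 /ɪ/ → [+ATR]; 5 /ʊ/ → [+ATR]; 6 /u/ is itself a trigger — this domain ends here.
From /u/ at 3 leftward: 2 /r/ transparent; 1 /k/ transparent; word edge.
From /u/ at 6 rightward: 7 /k/ transparent; 8 /r/ transparent; 9 /e/ is itself a trigger — this domain ends here.
From /u/ at 6 leftward: 5 /ʊ/ → [+ATR]; 4 /ɪ/ → [+ATR]; 3 /u/ is itself a trigger — this domain ends here.
From /e/ at 9 rightward: 10 /ɪ/ → [+ATR]; 11 /ɛ/ → [+ATR]; 12 /k/ transparent; 13 /a/ → [+ATR]; 14 /e/ is itself a trigger — this domain ends here.
From /e/ at 9 leftward: 8 /r/ transparent; 7 /k/ transparent; 6 /u/ is itself a trigger — this domain ends here.
From /e/ at 14 rightward: 15 /ɪ/ → [+ATR]; word edge.
From /e/ at 14 leftward: 13 /a/ → [+ATR]; 12 /k/ transparent; 11 /ɛ/ → [+ATR]; 10 /ɪ/ → [+ATR]; 9 /e/ is itself a trigger — this domain ends here.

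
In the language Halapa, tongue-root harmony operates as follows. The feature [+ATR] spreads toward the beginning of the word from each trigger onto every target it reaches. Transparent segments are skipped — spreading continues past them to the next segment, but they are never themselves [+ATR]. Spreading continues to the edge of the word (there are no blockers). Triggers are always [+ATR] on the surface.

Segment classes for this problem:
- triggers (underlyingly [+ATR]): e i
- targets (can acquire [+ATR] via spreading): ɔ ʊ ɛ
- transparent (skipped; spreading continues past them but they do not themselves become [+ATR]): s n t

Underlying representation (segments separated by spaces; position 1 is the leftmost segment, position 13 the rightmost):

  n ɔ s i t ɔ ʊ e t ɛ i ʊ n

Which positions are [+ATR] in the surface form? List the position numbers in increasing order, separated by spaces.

2 4 6 7 8 10 11

From /i/ at 4 leftward: 3 /s/ transparent; 2 /ɔ/ → [+ATR]; 1 /n/ transparent; word edge.
From /e/ at 8 leftward: 7 /ʊ/ → [+ATR]; 6 /ɔ/ → [+ATR]; 5 /t/ transparent; 4 /i/ is itself a trigger — this domain ends here.
From /i/ at 11 leftward: 10 /ɛ/ → [+ATR]; 9 /t/ transparent; 8 /e/ is itself a trigger — this domain ends here.
Target with no active source: position 12 stays [-ATR].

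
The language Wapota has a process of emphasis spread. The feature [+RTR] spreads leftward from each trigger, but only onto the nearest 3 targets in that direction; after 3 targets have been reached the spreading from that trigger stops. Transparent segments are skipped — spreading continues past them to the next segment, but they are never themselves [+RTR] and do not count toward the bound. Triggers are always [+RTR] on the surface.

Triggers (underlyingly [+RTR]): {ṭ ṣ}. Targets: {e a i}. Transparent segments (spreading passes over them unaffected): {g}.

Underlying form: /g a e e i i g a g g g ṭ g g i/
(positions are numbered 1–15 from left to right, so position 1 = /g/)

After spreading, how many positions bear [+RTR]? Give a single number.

4

From /ṭ/ at 12 leftward: 11 /g/ transparent; 10 /g/ transparent; 9 /g/ transparent; 8 /a/ → [+RTR]; 7 /g/ transparent; 6 /i/ → [+RTR]; 5 /i/ → [+RTR]; bound reached.
Targets with no active source: positions 2 3 4 15 stay [-emphatic].
[+RTR] positions on the surface: 5 6 8 12.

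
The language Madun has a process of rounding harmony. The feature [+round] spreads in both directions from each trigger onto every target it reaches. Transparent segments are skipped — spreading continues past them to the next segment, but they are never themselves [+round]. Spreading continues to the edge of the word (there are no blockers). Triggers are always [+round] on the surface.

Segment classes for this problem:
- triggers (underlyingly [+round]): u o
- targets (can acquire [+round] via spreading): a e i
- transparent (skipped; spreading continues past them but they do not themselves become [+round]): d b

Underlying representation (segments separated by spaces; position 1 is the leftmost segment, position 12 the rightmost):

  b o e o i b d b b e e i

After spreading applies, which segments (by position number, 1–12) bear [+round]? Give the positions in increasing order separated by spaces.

From /o/ at 2 rightward: 3 /e/ → [+round]; 4 /o/ is itself a trigger — this domain ends here.
From /o/ at 2 leftward: 1 /b/ transparent; word edge.
From /o/ at 4 rightward: 5 /i/ → [+round]; 6 /b/ transparent; 7 /d/ transparent; 8 /b/ transparent; 9 /b/ transparent; 10 /e/ → [+round]; 11 /e/ → [+round]; 12 /i/ → [+round]; word edge.
From /o/ at 4 leftward: 3 /e/ → [+round]; 2 /o/ is itself a trigger — this domain ends here.

2 3 4 5 10 11 12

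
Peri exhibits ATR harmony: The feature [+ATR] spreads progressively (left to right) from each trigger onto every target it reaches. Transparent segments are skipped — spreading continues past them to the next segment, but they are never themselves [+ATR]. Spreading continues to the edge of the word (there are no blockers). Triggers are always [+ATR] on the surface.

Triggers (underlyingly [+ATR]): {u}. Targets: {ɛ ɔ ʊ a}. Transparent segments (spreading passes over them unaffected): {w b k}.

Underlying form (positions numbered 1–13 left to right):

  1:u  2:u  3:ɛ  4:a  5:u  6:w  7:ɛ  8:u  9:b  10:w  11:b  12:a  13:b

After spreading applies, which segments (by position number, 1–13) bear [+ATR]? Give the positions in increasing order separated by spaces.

1 2 3 4 5 7 8 12

From /u/ at 1 rightward: 2 /u/ is itself a trigger — this domain ends here.
From /u/ at 2 rightward: 3 /ɛ/ → [+ATR]; 4 /a/ → [+ATR]; 5 /u/ is itself a trigger — this domain ends here.
From /u/ at 5 rightward: 6 /w/ transparent; 7 /ɛ/ → [+ATR]; 8 /u/ is itself a trigger — this domain ends here.
From /u/ at 8 rightward: 9 /b/ transparent; 10 /w/ transparent; 11 /b/ transparent; 12 /a/ → [+ATR]; 13 /b/ transparent; word edge.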